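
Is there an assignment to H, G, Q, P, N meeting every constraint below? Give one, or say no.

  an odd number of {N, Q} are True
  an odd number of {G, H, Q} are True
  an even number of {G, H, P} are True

H = True; G = True; Q = True; P = False; N = False

{N, Q}: 1 true → odd ✓
{G, H, Q}: 3 true → odd ✓
{G, H, P}: 2 true → even ✓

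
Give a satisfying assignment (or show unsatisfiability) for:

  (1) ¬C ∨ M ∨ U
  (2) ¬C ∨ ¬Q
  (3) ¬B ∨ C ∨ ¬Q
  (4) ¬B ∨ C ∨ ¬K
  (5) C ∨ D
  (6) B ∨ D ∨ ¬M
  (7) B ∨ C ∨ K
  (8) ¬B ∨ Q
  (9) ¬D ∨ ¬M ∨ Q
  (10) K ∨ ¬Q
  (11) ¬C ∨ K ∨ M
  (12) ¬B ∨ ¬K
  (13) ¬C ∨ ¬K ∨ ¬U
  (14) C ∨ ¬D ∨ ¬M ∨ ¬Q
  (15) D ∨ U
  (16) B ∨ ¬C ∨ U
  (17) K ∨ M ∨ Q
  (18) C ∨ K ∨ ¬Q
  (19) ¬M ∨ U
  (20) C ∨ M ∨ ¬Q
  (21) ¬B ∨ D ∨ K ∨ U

C=F, B=F, K=T, Q=F, M=F, U=T, D=T

Set C = False.
  then (C ∨ D) forces D = True.
Try B = True:
  (¬B ∨ C ∨ ¬Q) forces Q = False.
  clause (¬B ∨ Q) is falsified — backtrack.
So B = False.
  then (B ∨ C ∨ K) forces K = True.
Set Q = False.
  then (¬D ∨ ¬M ∨ Q) forces M = False.
Set U = True.
All clauses satisfied.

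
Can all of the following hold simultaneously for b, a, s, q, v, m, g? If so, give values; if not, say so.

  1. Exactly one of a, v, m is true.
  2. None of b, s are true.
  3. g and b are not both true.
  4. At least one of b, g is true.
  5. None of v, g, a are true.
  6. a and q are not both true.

The formula is unsatisfiable.

Case g = True:
  Constraint (5) is violated (g=T) — contradiction.
Case g = False:
  (2) forces b = False.
  Constraint (4) is violated (b=F, g=F) — contradiction.
Both cases fail — unsatisfiable.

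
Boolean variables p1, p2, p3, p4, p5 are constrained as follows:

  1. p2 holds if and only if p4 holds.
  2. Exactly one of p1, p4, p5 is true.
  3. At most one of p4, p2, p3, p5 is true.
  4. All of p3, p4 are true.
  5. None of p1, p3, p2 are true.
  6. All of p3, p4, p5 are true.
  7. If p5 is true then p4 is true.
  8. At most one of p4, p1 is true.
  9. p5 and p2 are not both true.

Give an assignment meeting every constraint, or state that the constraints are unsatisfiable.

Case p3 = True:
  Constraint (5) is violated (p3=T) — contradiction.
Case p3 = False:
  Constraint (4) is violated (p3=F) — contradiction.
Both cases fail — unsatisfiable.

Unsatisfiable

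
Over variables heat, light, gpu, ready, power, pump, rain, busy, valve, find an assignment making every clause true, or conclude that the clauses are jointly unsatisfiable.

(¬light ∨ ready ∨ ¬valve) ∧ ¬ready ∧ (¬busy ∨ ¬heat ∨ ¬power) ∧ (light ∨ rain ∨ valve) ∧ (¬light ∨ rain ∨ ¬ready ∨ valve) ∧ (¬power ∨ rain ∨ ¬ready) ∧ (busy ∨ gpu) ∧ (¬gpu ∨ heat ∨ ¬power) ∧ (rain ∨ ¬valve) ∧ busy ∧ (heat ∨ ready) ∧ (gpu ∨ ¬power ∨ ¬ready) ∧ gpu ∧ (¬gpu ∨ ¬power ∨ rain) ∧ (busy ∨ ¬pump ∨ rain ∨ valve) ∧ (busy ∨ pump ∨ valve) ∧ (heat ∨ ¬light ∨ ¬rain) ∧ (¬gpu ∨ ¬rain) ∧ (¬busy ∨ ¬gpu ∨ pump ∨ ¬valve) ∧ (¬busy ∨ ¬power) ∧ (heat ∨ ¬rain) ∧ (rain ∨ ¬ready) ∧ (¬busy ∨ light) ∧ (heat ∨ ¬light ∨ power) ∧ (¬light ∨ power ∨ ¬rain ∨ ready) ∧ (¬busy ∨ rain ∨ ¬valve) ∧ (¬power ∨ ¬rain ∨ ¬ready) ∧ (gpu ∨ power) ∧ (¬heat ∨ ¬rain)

heat: True, light: True, gpu: True, ready: False, power: False, pump: False, rain: False, busy: True, valve: False

Unit clause (¬ready) forces ready = False.
Unit clause (busy) forces busy = True.
In (heat ∨ ready) only heat is left, so heat = True.
Unit clause (gpu) forces gpu = True.
In (¬gpu ∨ ¬rain) only ¬rain is left, so rain = False.
In (¬busy ∨ ¬power) only ¬power is left, so power = False.
In (¬busy ∨ light) only light is left, so light = True.
In (¬busy ∨ rain ∨ ¬valve) only ¬valve is left, so valve = False.
Set pump = False.
All clauses satisfied.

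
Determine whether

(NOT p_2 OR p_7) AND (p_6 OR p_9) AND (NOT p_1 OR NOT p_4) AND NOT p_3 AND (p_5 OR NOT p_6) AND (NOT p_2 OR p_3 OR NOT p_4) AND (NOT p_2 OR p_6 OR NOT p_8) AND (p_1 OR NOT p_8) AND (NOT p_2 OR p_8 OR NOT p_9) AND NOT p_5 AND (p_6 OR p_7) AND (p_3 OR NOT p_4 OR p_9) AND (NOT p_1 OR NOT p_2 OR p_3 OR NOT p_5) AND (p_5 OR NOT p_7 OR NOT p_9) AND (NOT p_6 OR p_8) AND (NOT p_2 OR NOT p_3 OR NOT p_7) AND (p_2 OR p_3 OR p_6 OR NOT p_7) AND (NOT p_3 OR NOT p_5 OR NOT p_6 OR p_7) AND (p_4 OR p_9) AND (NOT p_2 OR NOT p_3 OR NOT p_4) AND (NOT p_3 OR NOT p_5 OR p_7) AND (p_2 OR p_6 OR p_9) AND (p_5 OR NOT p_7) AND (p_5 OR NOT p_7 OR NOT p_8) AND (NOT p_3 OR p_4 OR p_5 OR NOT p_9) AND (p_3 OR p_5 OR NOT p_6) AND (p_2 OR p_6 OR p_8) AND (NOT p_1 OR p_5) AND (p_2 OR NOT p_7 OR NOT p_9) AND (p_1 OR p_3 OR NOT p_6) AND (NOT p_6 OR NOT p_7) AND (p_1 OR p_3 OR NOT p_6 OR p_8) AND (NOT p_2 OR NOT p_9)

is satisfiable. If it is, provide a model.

Case p_3 = True:
  Clause (NOT p_3) is falsified — contradiction.
Case p_3 = False:
  (NOT p_5) forces p_5 = False.
  (p_5 OR NOT p_6) forces p_6 = False.
  (p_6 OR p_9) forces p_9 = True.
  (p_6 OR p_7) forces p_7 = True.
  Clause (p_5 OR NOT p_7 OR NOT p_9) is falsified — contradiction.
Both cases fail, so the formula is unsatisfiable.

No satisfying assignment exists.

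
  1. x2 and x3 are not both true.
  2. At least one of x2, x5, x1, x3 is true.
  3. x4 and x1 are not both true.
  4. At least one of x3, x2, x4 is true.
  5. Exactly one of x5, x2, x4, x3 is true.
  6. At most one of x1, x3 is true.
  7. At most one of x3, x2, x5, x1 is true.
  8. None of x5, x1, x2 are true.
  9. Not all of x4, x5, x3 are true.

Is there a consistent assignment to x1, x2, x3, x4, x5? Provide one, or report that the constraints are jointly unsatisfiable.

x1 = False, x2 = False, x3 = True, x4 = False, x5 = False

  (1) x2=F, x3=T — not both ✓
  (2) {x2, x5, x1, x3}: 1 true — at least one ✓
  (3) x4=F, x1=F — not both ✓
  (4) {x3, x2, x4}: 1 true — at least one ✓
  (5) {x5, x2, x4, x3}: 1 true — exactly one ✓
  (6) {x1, x3}: 1 true — at most one ✓
  (7) {x3, x2, x5, x1}: 1 true — at most one ✓
  (8) {x5, x1, x2}: 0 true — none ✓
  (9) {x4, x5, x3}: 1/3 true — not all ✓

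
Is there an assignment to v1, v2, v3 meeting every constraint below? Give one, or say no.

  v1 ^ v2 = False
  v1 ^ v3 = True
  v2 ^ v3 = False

UNSATISFIABLE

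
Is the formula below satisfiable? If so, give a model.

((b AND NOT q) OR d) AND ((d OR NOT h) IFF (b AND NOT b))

d=F, q=F, h=T, b=T

  (b AND NOT q) OR d = True
    b AND NOT q = True
      NOT q = True
  (d OR NOT h) IFF (b AND NOT b) = True
    d OR NOT h = False
      NOT h = False
    b AND NOT b = False
      NOT b = False
Both conjuncts True, so the formula holds.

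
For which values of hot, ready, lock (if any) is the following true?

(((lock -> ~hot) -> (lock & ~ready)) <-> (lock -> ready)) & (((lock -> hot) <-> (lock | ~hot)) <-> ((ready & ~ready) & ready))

UNSATISFIABLE

Case lock = True: the formula simplifies to ((~hot -> ~ready) <-> ready) & (hot <-> ((ready & ~ready) & ready)).
  ready = True: simplifies to hot & ~hot.
    hot = True: the conjunct ~hot is False.
    hot = False: the conjunct hot is False.
  ready = False: the conjunct (~hot -> ~ready) <-> ready becomes (~hot -> True) <-> False = False.
Case lock = False: the conjunct ((lock -> ~hot) -> (lock & ~ready)) <-> (lock -> ready) becomes (True -> False) <-> (False -> ready) = False.
Both cases fail — unsatisfiable.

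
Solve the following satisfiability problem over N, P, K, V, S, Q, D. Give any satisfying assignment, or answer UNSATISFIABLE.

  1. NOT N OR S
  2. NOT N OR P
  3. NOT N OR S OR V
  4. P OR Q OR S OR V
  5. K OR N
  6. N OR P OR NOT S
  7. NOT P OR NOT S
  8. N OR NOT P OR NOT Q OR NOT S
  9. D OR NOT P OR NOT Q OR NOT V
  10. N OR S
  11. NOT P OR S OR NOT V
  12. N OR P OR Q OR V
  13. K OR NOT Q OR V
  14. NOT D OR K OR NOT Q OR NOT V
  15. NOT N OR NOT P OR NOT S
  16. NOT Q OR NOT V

Unsatisfiable — no assignment works.

Case S = True:
  (NOT P OR NOT S) forces P = False.
  (NOT N OR P) forces N = False.
  Clause (N OR P OR NOT S) is falsified — contradiction.
Case S = False:
  (NOT N OR S) forces N = False.
  Clause (N OR S) is falsified — contradiction.
Both cases fail, so the formula is unsatisfiable.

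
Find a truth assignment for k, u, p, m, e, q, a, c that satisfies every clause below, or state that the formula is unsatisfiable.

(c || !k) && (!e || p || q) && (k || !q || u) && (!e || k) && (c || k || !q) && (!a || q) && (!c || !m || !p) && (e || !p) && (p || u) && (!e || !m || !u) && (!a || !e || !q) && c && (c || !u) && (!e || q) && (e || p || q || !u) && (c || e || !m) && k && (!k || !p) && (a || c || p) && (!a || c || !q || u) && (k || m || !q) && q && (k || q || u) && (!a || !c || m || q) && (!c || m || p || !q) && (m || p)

k = True, u = True, p = False, m = True, e = False, q = True, a = False, c = True

Unit clause (c) forces c = True.
Unit clause (k) forces k = True.
In (!k || !p) only !p is left, so p = False.
Unit clause (q) forces q = True.
In (!c || m || p || !q) only m is left, so m = True.
In (p || u) only u is left, so u = True.
In (!e || !m || !u) only !e is left, so e = False.
Set a = False.
All clauses satisfied.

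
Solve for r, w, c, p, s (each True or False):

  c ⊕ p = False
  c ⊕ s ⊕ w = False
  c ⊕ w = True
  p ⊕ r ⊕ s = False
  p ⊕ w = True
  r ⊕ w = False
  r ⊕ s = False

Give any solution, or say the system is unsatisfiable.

r=T, w=T, c=F, p=F, s=T

c ⊕ p = F ⊕ F = False ✓
c ⊕ s ⊕ w = F ⊕ T ⊕ T = False ✓
c ⊕ w = F ⊕ T = True ✓
p ⊕ r ⊕ s = F ⊕ T ⊕ T = False ✓
p ⊕ w = F ⊕ T = True ✓
r ⊕ w = T ⊕ T = False ✓
r ⊕ s = T ⊕ T = False ✓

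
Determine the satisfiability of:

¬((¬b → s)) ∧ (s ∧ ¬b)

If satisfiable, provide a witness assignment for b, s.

Case s = True: the conjunct ¬((¬b → s)) becomes ¬((¬b → True)) = False.
Case s = False: the conjunct s is False.
Both cases fail — unsatisfiable.

UNSATISFIABLE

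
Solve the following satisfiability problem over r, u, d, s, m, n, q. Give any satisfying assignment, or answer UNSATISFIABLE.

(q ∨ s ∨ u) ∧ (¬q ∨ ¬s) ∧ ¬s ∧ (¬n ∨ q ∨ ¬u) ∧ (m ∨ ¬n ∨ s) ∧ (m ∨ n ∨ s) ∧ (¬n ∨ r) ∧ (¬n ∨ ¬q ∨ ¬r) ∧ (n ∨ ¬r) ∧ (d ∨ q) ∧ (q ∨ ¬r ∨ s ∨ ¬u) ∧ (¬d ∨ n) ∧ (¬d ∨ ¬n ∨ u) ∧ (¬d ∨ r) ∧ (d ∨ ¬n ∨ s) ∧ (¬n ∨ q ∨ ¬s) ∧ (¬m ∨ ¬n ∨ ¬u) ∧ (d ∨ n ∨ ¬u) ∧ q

r = False, u = False, d = False, s = False, m = True, n = False, q = True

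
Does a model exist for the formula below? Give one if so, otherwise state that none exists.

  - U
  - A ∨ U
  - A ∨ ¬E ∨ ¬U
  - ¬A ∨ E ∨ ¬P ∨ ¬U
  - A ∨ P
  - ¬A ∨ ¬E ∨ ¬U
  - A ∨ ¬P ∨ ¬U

Unit clause (U) forces U = True.
Try E = True:
  (A ∨ ¬E ∨ ¬U) forces A = True.
  clause (¬A ∨ ¬E ∨ ¬U) is falsified — backtrack.
So E = False.
Try P = True:
  (¬A ∨ E ∨ ¬P ∨ ¬U) forces A = False.
  clause (A ∨ ¬P ∨ ¬U) is falsified — backtrack.
So P = False.
  then (A ∨ P) forces A = True.
Check each clause:
  (U): U holds.
  (A ∨ U): A holds.
  (A ∨ ¬E ∨ ¬U): A holds.
  (¬A ∨ E ∨ ¬P ∨ ¬U): ¬P holds.
  (A ∨ P): A holds.
  (¬A ∨ ¬E ∨ ¬U): ¬E holds.
  (A ∨ ¬P ∨ ¬U): A holds.
All clauses satisfied.

E = False, U = True, P = False, A = True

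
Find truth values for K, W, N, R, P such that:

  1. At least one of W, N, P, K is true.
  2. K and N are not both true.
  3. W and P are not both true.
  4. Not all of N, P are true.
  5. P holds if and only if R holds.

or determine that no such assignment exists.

K: True; W: False; N: False; R: False; P: False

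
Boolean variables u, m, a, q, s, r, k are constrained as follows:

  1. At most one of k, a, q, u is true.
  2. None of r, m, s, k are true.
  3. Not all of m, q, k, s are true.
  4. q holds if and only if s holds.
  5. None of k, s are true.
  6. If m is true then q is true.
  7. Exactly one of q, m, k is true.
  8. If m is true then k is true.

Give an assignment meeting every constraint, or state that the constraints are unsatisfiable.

Case m = True:
  Constraint (2) is violated (m=T) — contradiction.
Case m = False:
  (2) forces r = False.
  (2) forces s = False.
  (2) forces k = False.
  (4) with s=F forces q = False.
  Constraint (7) is violated (q=F, m=F, k=F) — contradiction.
Both cases fail — unsatisfiable.

Unsatisfiable — no assignment works.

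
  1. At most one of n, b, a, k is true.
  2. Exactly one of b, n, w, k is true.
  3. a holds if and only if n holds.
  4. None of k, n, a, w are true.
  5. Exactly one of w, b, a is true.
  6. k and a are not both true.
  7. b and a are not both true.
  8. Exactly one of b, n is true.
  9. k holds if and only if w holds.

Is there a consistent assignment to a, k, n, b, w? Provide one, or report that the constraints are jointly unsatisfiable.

a=F, k=F, n=F, b=T, w=F

  (1) {n, b, a, k}: 1 true — at most one ✓
  (2) {b, n, w, k}: 1 true — exactly one ✓
  (3) a=F, n=F — same ✓
  (4) {k, n, a, w}: 0 true — none ✓
  (5) {w, b, a}: 1 true — exactly one ✓
  (6) k=F, a=F — not both ✓
  (7) b=T, a=F — not both ✓
  (8) {b, n}: 1 true — exactly one ✓
  (9) k=F, w=F — same ✓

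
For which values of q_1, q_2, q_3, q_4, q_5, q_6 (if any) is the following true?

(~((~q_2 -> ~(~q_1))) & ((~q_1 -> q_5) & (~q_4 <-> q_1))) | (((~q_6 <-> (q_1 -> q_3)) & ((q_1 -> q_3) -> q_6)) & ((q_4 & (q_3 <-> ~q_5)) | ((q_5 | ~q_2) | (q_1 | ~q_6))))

q_1: True; q_2: False; q_3: False; q_4: True; q_5: True; q_6: True

  (~((~q_2 -> ~(~q_1))) & ((~q_1 -> q_5) & (~q_4 <-> q_1))) | (((~q_6 <-> (q_1 -> q_3)) & ((q_1 -> q_3) -> q_6)) & ((q_4 & (q_3 <-> ~q_5)) | ((q_5 | ~q_2) | (q_1 | ~q_6)))) = True
    ~((~q_2 -> ~(~q_1))) & ((~q_1 -> q_5) & (~q_4 <-> q_1)) = False
      ~((~q_2 -> ~(~q_1))) = False
        ~q_2 -> ~(~q_1) = True
          ~q_2 = True
          ~(~q_1) = True
            ~q_1 = False
      (~q_1 -> q_5) & (~q_4 <-> q_1) = False
        ~q_1 -> q_5 = True
          ~q_1 = False
        ~q_4 <-> q_1 = False
          ~q_4 = False
    ((~q_6 <-> (q_1 -> q_3)) & ((q_1 -> q_3) -> q_6)) & ((q_4 & (q_3 <-> ~q_5)) | ((q_5 | ~q_2) | (q_1 | ~q_6))) = True
      (~q_6 <-> (q_1 -> q_3)) & ((q_1 -> q_3) -> q_6) = True
        ~q_6 <-> (q_1 -> q_3) = True
          ~q_6 = False
          q_1 -> q_3 = False
        (q_1 -> q_3) -> q_6 = True
          q_1 -> q_3 = False
      (q_4 & (q_3 <-> ~q_5)) | ((q_5 | ~q_2) | (q_1 | ~q_6)) = True
        q_4 & (q_3 <-> ~q_5) = True
          q_3 <-> ~q_5 = True
            ~q_5 = False
        (q_5 | ~q_2) | (q_1 | ~q_6) = True
          q_5 | ~q_2 = True
            ~q_2 = True
          q_1 | ~q_6 = True
            ~q_6 = False
The formula evaluates to True.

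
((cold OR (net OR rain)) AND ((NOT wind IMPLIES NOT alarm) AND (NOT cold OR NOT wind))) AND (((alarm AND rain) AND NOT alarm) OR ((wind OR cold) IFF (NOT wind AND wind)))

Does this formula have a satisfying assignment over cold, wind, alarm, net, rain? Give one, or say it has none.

cold: False; wind: False; alarm: False; net: True; rain: True

  (cold OR (net OR rain)) AND ((NOT wind IMPLIES NOT alarm) AND (NOT cold OR NOT wind)) = True
    cold OR (net OR rain) = True
      net OR rain = True
    (NOT wind IMPLIES NOT alarm) AND (NOT cold OR NOT wind) = True
      NOT wind IMPLIES NOT alarm = True
        NOT wind = True
        NOT alarm = True
      NOT cold OR NOT wind = True
        NOT cold = True
        NOT wind = True
  ((alarm AND rain) AND NOT alarm) OR ((wind OR cold) IFF (NOT wind AND wind)) = True
    (alarm AND rain) AND NOT alarm = False
      alarm AND rain = False
      NOT alarm = True
    (wind OR cold) IFF (NOT wind AND wind) = True
      wind OR cold = False
      NOT wind AND wind = False
        NOT wind = True
Both conjuncts True, so the formula holds.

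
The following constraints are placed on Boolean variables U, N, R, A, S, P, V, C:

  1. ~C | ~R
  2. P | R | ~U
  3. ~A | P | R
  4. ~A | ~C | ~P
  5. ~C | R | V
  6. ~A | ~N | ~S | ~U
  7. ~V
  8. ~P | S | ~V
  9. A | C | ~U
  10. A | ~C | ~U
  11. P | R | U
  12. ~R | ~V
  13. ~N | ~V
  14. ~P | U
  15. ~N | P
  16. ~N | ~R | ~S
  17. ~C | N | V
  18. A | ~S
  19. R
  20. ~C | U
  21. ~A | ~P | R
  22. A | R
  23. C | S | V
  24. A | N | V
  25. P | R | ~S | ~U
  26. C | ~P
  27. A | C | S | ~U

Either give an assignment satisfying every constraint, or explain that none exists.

U=T; N=F; R=T; A=T; S=T; P=F; V=F; C=F

Unit clause (~V) forces V = False.
Unit clause (R) forces R = True.
In (~C | ~R) only ~C is left, so C = False.
In (C | S | V) only S is left, so S = True.
In (C | ~P) only ~P is left, so P = False.
In (~N | P) only ~N is left, so N = False.
In (A | ~S) only A is left, so A = True.
Set U = True.
All clauses satisfied.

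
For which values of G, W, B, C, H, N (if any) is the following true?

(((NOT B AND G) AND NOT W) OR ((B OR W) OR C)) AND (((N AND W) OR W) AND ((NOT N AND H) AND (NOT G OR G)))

G: False; W: True; B: False; C: False; H: True; N: False

  ((NOT B AND G) AND NOT W) OR ((B OR W) OR C) = True
    (NOT B AND G) AND NOT W = False
      NOT B AND G = False
        NOT B = True
      NOT W = False
    (B OR W) OR C = True
      B OR W = True
  ((N AND W) OR W) AND ((NOT N AND H) AND (NOT G OR G)) = True
    (N AND W) OR W = True
      N AND W = False
    (NOT N AND H) AND (NOT G OR G) = True
      NOT N AND H = True
        NOT N = True
      NOT G OR G = True
        NOT G = True
Both conjuncts True, so the formula holds.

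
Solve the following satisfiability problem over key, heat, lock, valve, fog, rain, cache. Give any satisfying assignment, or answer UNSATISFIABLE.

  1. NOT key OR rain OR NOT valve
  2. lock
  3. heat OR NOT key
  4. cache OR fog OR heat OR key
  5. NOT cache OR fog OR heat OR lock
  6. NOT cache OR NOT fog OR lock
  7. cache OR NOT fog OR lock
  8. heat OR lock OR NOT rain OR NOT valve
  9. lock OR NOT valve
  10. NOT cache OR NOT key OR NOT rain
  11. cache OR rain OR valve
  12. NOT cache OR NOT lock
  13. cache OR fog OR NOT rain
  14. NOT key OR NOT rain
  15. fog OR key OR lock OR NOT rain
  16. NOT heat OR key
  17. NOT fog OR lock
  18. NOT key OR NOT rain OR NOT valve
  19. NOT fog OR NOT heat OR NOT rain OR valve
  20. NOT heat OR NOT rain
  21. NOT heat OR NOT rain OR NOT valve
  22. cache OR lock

Unit clause (lock) forces lock = True.
In (NOT cache OR NOT lock) only NOT cache is left, so cache = False.
Try key = True:
  (heat OR NOT key) forces heat = True.
  (NOT key OR NOT rain) forces rain = False.
  (NOT key OR rain OR NOT valve) forces valve = False.
  clause (cache OR rain OR valve) is falsified — backtrack.
So key = False.
  then (NOT heat OR key) forces heat = False.
  then (cache OR fog OR heat OR key) forces fog = True.
Set valve = True.
Set rain = False.
All clauses satisfied.

key = False; heat = False; lock = True; valve = True; fog = True; rain = False; cache = False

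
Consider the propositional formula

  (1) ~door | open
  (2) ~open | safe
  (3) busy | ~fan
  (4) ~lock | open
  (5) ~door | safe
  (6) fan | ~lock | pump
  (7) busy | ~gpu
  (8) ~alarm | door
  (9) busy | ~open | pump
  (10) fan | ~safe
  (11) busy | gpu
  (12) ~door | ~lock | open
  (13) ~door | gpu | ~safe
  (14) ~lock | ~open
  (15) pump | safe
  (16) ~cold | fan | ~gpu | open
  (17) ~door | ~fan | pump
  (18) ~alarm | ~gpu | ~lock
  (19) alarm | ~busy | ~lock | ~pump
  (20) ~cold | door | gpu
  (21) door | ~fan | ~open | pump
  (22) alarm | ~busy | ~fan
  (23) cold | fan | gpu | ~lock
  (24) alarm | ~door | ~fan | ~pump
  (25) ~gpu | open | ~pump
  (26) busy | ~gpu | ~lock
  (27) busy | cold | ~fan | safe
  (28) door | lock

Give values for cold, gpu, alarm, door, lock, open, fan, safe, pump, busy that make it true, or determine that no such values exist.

Set cold = True.
Try gpu = False:
  (busy | gpu) forces busy = True.
  (~cold | door | gpu) forces door = True.
  (~door | open) forces open = True.
  (~open | safe) forces safe = True.
  clause (~door | gpu | ~safe) is falsified — backtrack.
So gpu = True.
  then (busy | ~gpu) forces busy = True.
Set alarm = True.
  then (~alarm | door) forces door = True.
  then (~alarm | ~gpu | ~lock) forces lock = False.
  then (~door | open) forces open = True.
  then (~open | safe) forces safe = True.
  then (fan | ~safe) forces fan = True.
  then (~door | ~fan | pump) forces pump = True.
All clauses satisfied.

cold: True, gpu: True, alarm: True, door: True, lock: False, open: True, fan: True, safe: True, pump: True, busy: True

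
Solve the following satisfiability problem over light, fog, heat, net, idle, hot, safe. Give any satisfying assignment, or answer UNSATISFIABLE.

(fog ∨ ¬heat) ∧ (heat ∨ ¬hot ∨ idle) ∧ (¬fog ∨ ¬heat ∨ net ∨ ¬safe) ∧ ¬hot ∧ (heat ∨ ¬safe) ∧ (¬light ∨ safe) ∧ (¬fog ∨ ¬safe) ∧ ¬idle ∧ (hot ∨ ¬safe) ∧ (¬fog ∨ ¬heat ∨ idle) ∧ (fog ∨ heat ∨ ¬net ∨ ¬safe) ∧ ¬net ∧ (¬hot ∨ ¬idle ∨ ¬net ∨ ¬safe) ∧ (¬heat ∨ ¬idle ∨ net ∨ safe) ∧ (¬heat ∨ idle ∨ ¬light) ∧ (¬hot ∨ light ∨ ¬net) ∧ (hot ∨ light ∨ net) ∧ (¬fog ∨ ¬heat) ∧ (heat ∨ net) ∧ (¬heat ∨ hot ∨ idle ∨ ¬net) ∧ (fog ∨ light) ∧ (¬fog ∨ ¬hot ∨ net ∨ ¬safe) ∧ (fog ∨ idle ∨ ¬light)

Unsatisfiable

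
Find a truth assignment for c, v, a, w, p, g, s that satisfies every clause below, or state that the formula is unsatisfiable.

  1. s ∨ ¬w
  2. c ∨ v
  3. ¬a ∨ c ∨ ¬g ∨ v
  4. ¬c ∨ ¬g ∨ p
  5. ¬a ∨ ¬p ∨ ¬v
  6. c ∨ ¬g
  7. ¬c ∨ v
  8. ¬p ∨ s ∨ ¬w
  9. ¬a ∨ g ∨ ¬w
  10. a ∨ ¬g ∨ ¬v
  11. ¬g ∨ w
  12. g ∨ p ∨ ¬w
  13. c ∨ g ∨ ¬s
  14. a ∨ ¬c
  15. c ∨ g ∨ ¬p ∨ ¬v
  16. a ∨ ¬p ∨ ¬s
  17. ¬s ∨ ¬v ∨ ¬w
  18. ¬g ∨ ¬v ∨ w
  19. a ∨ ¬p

c=F, v=T, a=T, w=F, p=F, g=F, s=F

Set c = False.
  then (c ∨ v) forces v = True.
  then (c ∨ ¬g) forces g = False.
  then (c ∨ g ∨ ¬s) forces s = False.
  then (c ∨ g ∨ ¬p ∨ ¬v) forces p = False.
  then (s ∨ ¬w) forces w = False.
Set a = True.
All clauses satisfied.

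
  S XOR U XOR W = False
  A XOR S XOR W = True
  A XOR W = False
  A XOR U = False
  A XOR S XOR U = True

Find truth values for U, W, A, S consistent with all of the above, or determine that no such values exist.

UNSATISFIABLE

Adding constraints 1, 2, 4 mod 2: every variable appears an even number of times on the left, so the left side is 0.
But the right sides sum to 1 (mod 2). 0 ≠ 1 — the system is inconsistent.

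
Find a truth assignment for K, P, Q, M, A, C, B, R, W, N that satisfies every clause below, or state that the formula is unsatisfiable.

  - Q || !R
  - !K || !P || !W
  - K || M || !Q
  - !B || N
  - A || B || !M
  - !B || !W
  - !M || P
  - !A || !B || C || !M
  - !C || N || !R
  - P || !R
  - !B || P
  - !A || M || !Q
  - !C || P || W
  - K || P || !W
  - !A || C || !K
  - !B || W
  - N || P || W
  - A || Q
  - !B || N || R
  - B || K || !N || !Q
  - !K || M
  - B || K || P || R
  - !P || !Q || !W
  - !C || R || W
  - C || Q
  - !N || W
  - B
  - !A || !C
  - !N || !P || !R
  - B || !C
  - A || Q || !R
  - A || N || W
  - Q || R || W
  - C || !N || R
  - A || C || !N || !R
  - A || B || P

Case B = True:
  (!B || N) forces N = True.
  (!B || !W) forces W = False.
  Clause (!B || W) is falsified — contradiction.
Case B = False:
  Clause (B) is falsified — contradiction.
Both cases fail, so the formula is unsatisfiable.

UNSATISFIABLE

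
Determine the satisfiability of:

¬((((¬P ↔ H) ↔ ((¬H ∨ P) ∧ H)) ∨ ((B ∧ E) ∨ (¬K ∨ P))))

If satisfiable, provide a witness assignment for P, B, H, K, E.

P = False, B = False, H = True, K = True, E = False

  ¬((((¬P ↔ H) ↔ ((¬H ∨ P) ∧ H)) ∨ ((B ∧ E) ∨ (¬K ∨ P)))) = True
    ((¬P ↔ H) ↔ ((¬H ∨ P) ∧ H)) ∨ ((B ∧ E) ∨ (¬K ∨ P)) = False
      (¬P ↔ H) ↔ ((¬H ∨ P) ∧ H) = False
        ¬P ↔ H = True
          ¬P = True
        (¬H ∨ P) ∧ H = False
          ¬H ∨ P = False
            ¬H = False
      (B ∧ E) ∨ (¬K ∨ P) = False
        B ∧ E = False
        ¬K ∨ P = False
          ¬K = False
The formula evaluates to True.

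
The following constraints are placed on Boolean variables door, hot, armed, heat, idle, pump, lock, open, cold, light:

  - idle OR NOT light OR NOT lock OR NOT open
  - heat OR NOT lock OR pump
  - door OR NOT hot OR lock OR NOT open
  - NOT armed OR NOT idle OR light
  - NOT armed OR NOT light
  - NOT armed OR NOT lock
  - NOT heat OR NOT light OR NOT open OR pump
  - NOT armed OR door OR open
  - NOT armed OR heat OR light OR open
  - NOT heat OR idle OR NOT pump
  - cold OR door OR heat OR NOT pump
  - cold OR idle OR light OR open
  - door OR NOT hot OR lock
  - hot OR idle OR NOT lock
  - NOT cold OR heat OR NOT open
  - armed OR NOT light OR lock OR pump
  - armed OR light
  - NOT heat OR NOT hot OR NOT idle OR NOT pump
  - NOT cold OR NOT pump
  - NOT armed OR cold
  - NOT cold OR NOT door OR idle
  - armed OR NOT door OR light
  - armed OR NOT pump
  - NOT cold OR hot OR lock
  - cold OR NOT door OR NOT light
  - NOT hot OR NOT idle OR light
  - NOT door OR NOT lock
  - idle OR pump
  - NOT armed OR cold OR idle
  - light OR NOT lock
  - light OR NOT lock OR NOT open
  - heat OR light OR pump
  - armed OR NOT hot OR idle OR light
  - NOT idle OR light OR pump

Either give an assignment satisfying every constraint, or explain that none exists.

Set door = False.
Set hot = False.
Set armed = False.
  then (armed OR light) forces light = True.
  then (armed OR NOT pump) forces pump = False.
  then (idle OR pump) forces idle = True.
  then (armed OR NOT light OR lock OR pump) forces lock = True.
  then (heat OR NOT lock OR pump) forces heat = True.
  then (NOT heat OR NOT light OR NOT open OR pump) forces open = False.
Set cold = True.
All clauses satisfied.

door = False, hot = False, armed = False, heat = True, idle = True, pump = False, lock = True, open = False, cold = True, light = True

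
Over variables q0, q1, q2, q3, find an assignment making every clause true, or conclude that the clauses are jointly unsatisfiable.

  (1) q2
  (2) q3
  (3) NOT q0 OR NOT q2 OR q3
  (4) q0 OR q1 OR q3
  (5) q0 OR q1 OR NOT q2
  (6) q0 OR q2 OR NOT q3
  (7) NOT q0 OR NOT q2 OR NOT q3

Unit clause (q2) forces q2 = True.
Unit clause (q3) forces q3 = True.
In (NOT q0 OR NOT q2 OR NOT q3) only NOT q0 is left, so q0 = False.
In (q0 OR q1 OR NOT q2) only q1 is left, so q1 = True.
All clauses satisfied.

q0: False, q1: True, q2: True, q3: True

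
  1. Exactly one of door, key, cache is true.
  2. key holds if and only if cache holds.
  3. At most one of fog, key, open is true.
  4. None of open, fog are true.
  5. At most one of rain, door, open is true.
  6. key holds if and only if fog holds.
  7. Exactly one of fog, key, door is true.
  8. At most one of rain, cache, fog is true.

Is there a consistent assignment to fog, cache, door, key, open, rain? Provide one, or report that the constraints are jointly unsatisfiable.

fog: False, cache: False, door: True, key: False, open: False, rain: False

  (1) {door, key, cache}: 1 true — exactly one ✓
  (2) key=F, cache=F — same ✓
  (3) {fog, key, open}: 0 true — at most one ✓
  (4) {open, fog}: 0 true — none ✓
  (5) {rain, door, open}: 1 true — at most one ✓
  (6) key=F, fog=F — same ✓
  (7) {fog, key, door}: 1 true — exactly one ✓
  (8) {rain, cache, fog}: 0 true — at most one ✓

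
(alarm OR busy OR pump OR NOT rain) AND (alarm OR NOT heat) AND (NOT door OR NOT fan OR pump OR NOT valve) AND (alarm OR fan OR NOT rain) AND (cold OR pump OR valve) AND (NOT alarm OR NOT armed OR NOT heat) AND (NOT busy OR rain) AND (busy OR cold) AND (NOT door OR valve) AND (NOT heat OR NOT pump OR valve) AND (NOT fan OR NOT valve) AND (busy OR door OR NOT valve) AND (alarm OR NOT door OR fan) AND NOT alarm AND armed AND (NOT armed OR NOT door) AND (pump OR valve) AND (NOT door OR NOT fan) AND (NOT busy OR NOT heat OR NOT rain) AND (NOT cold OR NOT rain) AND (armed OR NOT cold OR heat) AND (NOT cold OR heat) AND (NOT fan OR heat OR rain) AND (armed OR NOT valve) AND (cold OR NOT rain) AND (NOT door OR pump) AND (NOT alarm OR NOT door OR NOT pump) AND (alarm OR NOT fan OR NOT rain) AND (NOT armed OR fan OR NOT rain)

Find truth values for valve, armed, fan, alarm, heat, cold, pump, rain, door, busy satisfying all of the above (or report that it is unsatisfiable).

Case cold = True:
  (NOT alarm) forces alarm = False.
  (alarm OR NOT heat) forces heat = False.
  Clause (NOT cold OR heat) is falsified — contradiction.
Case cold = False:
  (busy OR cold) forces busy = True.
  (NOT busy OR rain) forces rain = True.
  Clause (cold OR NOT rain) is falsified — contradiction.
Both cases fail, so the formula is unsatisfiable.

Unsatisfiable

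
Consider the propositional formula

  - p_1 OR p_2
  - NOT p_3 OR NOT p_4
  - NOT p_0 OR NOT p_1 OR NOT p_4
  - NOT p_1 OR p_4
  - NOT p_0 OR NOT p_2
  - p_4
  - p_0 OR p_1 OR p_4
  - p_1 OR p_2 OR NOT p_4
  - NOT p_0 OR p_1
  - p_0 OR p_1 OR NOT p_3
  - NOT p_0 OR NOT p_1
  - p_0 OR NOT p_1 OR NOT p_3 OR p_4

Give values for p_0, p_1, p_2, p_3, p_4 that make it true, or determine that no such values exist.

Unit clause (p_4) forces p_4 = True.
In (NOT p_3 OR NOT p_4) only NOT p_3 is left, so p_3 = False.
Try p_0 = True:
  (NOT p_0 OR NOT p_1 OR NOT p_4) forces p_1 = False.
  clause (NOT p_0 OR p_1) is falsified — backtrack.
So p_0 = False.
Set p_1 = True.
Set p_2 = False.
All clauses satisfied.

p_0 = False, p_1 = True, p_2 = False, p_3 = False, p_4 = True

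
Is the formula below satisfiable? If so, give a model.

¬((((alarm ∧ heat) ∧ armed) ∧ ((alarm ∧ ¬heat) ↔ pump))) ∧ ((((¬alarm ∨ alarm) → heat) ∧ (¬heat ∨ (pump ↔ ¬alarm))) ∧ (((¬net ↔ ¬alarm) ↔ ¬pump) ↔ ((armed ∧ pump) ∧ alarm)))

heat = True; net = False; alarm = False; pump = True; armed = False

  ¬((((alarm ∧ heat) ∧ armed) ∧ ((alarm ∧ ¬heat) ↔ pump))) = True
    ((alarm ∧ heat) ∧ armed) ∧ ((alarm ∧ ¬heat) ↔ pump) = False
      (alarm ∧ heat) ∧ armed = False
        alarm ∧ heat = False
      (alarm ∧ ¬heat) ↔ pump = False
        alarm ∧ ¬heat = False
          ¬heat = False
  (((¬alarm ∨ alarm) → heat) ∧ (¬heat ∨ (pump ↔ ¬alarm))) ∧ (((¬net ↔ ¬alarm) ↔ ¬pump) ↔ ((armed ∧ pump) ∧ alarm)) = True
    ((¬alarm ∨ alarm) → heat) ∧ (¬heat ∨ (pump ↔ ¬alarm)) = True
      (¬alarm ∨ alarm) → heat = True
        ¬alarm ∨ alarm = True
          ¬alarm = True
      ¬heat ∨ (pump ↔ ¬alarm) = True
        ¬heat = False
        pump ↔ ¬alarm = True
          ¬alarm = True
    ((¬net ↔ ¬alarm) ↔ ¬pump) ↔ ((armed ∧ pump) ∧ alarm) = True
      (¬net ↔ ¬alarm) ↔ ¬pump = False
        ¬net ↔ ¬alarm = True
          ¬net = True
          ¬alarm = True
        ¬pump = False
      (armed ∧ pump) ∧ alarm = False
        armed ∧ pump = False
Both conjuncts True, so the formula holds.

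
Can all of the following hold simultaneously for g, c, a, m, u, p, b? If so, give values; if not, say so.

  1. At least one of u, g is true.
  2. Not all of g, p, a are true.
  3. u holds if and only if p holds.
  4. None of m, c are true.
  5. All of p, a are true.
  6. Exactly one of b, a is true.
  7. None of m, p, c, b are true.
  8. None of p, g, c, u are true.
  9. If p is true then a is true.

Unsatisfiable

Case p = True:
  Constraint (7) is violated (p=T) — contradiction.
Case p = False:
  Constraint (5) is violated (p=F) — contradiction.
Both cases fail — unsatisfiable.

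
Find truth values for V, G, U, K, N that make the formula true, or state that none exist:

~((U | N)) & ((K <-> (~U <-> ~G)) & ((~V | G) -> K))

V = False, G = False, U = False, K = True, N = False

  ~((U | N)) = True
    U | N = False
  (K <-> (~U <-> ~G)) & ((~V | G) -> K) = True
    K <-> (~U <-> ~G) = True
      ~U <-> ~G = True
        ~U = True
        ~G = True
    (~V | G) -> K = True
      ~V | G = True
        ~V = True
Both conjuncts True, so the formula holds.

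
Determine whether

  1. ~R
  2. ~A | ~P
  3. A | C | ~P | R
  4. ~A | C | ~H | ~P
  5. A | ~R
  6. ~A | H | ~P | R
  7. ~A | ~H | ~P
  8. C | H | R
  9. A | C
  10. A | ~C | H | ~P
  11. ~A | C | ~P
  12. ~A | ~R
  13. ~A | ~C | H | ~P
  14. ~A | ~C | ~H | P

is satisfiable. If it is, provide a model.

R = False, P = False, C = True, H = True, A = False

Unit clause (~R) forces R = False.
Set P = False.
Set C = True.
Set H = True.
  then (~A | ~C | ~H | P) forces A = False.
All clauses satisfied.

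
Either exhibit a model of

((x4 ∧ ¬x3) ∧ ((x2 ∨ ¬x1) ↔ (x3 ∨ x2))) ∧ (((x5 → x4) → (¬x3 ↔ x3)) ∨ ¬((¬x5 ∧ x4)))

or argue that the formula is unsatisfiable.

x1 = False, x2 = True, x3 = False, x4 = True, x5 = True

  (x4 ∧ ¬x3) ∧ ((x2 ∨ ¬x1) ↔ (x3 ∨ x2)) = True
    x4 ∧ ¬x3 = True
      ¬x3 = True
    (x2 ∨ ¬x1) ↔ (x3 ∨ x2) = True
      x2 ∨ ¬x1 = True
        ¬x1 = True
      x3 ∨ x2 = True
  ((x5 → x4) → (¬x3 ↔ x3)) ∨ ¬((¬x5 ∧ x4)) = True
    (x5 → x4) → (¬x3 ↔ x3) = False
      x5 → x4 = True
      ¬x3 ↔ x3 = False
        ¬x3 = True
    ¬((¬x5 ∧ x4)) = True
      ¬x5 ∧ x4 = False
        ¬x5 = False
Both conjuncts True, so the formula holds.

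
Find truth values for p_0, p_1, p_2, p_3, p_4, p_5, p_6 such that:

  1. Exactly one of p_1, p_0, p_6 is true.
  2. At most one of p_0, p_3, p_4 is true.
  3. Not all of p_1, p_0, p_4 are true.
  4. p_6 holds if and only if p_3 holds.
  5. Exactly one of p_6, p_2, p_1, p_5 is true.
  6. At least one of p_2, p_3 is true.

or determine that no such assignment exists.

p_0 = False; p_1 = False; p_2 = False; p_3 = True; p_4 = False; p_5 = False; p_6 = True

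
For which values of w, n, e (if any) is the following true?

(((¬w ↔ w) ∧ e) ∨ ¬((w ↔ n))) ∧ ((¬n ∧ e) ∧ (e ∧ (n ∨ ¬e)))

Case e = True: the formula simplifies to ((¬w ↔ w) ∨ ¬((w ↔ n))) ∧ (¬n ∧ n).
  n = True: the conjunct ¬n is False.
  n = False: the conjunct n is False.
Case e = False: the conjunct e is False.
Both cases fail — unsatisfiable.

UNSATISFIABLE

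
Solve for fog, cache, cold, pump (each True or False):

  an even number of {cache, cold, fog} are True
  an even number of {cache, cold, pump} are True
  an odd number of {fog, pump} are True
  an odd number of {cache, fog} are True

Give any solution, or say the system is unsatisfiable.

The formula is unsatisfiable.

Adding constraints 1, 2, 3 mod 2: every variable appears an even number of times on the left, so the left side is 0.
But the right sides sum to 1 (mod 2). 0 ≠ 1 — the system is inconsistent.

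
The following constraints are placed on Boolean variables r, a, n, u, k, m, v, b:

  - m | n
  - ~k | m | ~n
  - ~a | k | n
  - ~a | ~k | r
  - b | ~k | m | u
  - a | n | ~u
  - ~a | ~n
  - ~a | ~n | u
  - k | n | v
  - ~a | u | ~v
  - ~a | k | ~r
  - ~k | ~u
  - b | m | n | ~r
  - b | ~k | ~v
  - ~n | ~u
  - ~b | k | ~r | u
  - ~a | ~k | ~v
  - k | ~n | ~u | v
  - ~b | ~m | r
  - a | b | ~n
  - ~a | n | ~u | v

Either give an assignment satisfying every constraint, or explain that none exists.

r: True, a: False, n: False, u: False, k: False, m: True, v: True, b: False

Set r = True.
Set a = False.
Set n = False.
  then (m | n) forces m = True.
  then (a | n | ~u) forces u = False.
Set k = False.
  then (k | n | v) forces v = True.
  then (~b | k | ~r | u) forces b = False.
All clauses satisfied.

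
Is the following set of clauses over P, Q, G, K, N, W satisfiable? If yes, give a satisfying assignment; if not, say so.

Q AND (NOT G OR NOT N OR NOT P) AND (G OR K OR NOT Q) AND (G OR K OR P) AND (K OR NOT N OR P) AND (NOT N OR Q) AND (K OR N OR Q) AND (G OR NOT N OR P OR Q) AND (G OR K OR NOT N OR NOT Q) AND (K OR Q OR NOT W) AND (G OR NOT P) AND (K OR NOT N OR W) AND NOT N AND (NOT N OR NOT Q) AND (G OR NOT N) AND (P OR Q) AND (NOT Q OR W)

P = False, Q = True, G = True, K = True, N = False, W = True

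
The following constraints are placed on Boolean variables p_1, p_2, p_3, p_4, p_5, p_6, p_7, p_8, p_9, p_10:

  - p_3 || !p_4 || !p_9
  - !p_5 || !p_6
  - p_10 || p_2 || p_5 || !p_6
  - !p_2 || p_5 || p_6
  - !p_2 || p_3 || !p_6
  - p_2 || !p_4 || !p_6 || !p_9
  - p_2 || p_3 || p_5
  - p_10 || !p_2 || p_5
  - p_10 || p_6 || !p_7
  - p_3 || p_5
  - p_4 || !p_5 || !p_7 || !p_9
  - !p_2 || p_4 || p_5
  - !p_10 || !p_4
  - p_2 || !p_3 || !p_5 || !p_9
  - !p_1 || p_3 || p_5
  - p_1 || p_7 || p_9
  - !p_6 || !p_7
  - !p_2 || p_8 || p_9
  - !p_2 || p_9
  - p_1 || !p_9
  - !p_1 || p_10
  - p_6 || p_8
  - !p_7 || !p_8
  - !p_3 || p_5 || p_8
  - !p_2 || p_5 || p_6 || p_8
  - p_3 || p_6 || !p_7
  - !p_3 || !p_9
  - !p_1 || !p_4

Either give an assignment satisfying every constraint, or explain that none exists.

Set p_1 = True.
  then (!p_1 || p_10) forces p_10 = True.
  then (!p_1 || !p_4) forces p_4 = False.
Set p_2 = False.
Set p_3 = False.
  then (p_2 || p_3 || p_5) forces p_5 = True.
  then (!p_5 || !p_6) forces p_6 = False.
  then (p_6 || p_8) forces p_8 = True.
  then (!p_7 || !p_8) forces p_7 = False.
Set p_9 = True.
All clauses satisfied.

p_1 = True, p_2 = False, p_3 = False, p_4 = False, p_5 = True, p_6 = False, p_7 = False, p_8 = True, p_9 = True, p_10 = True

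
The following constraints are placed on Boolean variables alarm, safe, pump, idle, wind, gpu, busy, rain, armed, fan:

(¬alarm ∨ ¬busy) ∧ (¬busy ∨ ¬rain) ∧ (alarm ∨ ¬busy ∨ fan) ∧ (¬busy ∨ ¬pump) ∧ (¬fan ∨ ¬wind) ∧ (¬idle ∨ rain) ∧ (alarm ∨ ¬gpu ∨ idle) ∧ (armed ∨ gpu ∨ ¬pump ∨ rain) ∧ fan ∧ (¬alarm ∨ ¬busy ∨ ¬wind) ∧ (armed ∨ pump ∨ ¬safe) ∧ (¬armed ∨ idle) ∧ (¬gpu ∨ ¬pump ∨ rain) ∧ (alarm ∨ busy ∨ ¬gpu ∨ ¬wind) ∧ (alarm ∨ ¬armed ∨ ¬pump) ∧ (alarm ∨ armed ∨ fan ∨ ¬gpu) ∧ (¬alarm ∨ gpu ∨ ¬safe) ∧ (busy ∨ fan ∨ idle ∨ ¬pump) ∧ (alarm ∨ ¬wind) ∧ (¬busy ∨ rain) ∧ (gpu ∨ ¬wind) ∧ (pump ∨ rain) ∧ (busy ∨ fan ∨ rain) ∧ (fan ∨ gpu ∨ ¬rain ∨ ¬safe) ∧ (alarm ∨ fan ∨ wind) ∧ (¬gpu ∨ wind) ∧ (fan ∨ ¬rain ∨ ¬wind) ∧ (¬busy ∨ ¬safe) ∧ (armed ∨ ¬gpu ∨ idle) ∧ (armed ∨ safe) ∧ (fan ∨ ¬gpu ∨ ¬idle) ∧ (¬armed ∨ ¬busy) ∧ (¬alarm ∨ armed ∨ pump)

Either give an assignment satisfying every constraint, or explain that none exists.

alarm: False, safe: True, pump: False, idle: True, wind: False, gpu: False, busy: False, rain: True, armed: True, fan: True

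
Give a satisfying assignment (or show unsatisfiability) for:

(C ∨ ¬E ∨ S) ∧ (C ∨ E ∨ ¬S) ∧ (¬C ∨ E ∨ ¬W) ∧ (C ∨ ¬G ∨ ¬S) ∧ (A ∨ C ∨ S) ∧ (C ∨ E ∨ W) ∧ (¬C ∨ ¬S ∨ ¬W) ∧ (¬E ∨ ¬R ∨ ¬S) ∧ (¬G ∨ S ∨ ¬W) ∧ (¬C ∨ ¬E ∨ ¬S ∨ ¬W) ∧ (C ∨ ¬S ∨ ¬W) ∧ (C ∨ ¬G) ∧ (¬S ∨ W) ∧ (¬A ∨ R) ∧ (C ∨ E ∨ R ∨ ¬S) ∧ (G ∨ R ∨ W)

Set C = True.
Set G = True.
Set A = False.
Try S = True:
  (¬C ∨ ¬S ∨ ¬W) forces W = False.
  clause (¬S ∨ W) is falsified — backtrack.
So S = False.
  then (¬G ∨ S ∨ ¬W) forces W = False.
Set E = True.
Set R = True.
All clauses satisfied.

C = True, G = True, A = False, S = False, W = False, E = True, R = True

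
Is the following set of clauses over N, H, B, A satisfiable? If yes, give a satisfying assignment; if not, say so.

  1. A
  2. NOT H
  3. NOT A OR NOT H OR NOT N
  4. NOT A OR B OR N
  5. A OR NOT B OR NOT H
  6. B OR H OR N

Unit clause (A) forces A = True.
Unit clause (NOT H) forces H = False.
Set N = False.
  then (NOT A OR B OR N) forces B = True.
All clauses satisfied.

N: False, H: False, B: True, A: True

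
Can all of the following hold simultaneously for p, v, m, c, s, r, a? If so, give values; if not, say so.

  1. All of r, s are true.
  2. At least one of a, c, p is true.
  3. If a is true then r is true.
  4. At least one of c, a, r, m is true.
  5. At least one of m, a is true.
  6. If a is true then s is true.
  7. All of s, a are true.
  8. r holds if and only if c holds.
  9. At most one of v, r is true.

p=T, v=F, m=F, c=T, s=T, r=T, a=T

  (1) {r, s}: all 2 true ✓
  (2) {a, c, p}: 3 true — at least one ✓
  (3) a=T ⇒ r: T ✓
  (4) {c, a, r, m}: 3 true — at least one ✓
  (5) {m, a}: 1 true — at least one ✓
  (6) a=T ⇒ s: T ✓
  (7) {s, a}: all 2 true ✓
  (8) r=T, c=T — same ✓
  (9) {v, r}: 1 true — at most one ✓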